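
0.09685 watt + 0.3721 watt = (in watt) 0.4689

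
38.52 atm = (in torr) 2.928e+04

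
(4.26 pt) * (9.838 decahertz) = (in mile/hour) 0.3307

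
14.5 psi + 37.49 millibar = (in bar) 1.037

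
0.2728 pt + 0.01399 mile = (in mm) 2.251e+04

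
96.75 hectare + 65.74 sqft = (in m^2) 9.675e+05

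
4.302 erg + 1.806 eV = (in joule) 4.302e-07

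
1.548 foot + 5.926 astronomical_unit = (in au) 5.926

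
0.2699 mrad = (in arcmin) 0.9278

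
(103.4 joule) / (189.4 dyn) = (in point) 1.548e+08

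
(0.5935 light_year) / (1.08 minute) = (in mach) 2.545e+11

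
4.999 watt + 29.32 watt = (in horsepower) 0.04602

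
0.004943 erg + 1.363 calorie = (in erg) 5.703e+07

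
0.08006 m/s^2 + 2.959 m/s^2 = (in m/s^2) 3.039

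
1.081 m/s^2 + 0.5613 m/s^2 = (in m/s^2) 1.642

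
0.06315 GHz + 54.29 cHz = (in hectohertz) 6.315e+05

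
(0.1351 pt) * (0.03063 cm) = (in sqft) 1.571e-07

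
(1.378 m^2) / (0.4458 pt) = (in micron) 8.762e+09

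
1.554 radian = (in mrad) 1554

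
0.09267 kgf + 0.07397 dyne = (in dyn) 9.088e+04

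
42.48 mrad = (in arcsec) 8762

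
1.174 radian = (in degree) 67.27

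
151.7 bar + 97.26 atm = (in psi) 3630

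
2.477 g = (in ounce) 0.08737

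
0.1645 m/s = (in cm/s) 16.45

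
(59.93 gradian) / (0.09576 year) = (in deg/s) 1.786e-05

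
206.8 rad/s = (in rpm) 1975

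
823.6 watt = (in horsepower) 1.104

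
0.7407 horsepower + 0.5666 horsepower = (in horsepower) 1.307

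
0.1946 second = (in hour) 5.406e-05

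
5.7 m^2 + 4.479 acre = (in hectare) 1.813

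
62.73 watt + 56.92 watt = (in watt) 119.7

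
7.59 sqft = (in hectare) 7.051e-05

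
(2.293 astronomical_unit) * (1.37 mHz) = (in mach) 1.38e+06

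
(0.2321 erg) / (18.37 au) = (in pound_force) 1.899e-21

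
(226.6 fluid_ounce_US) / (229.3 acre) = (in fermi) 7.222e+06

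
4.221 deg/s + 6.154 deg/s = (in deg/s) 10.38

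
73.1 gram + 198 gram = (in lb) 0.5977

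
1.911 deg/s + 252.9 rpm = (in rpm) 253.2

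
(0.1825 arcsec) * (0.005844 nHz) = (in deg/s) 2.963e-16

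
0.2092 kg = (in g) 209.2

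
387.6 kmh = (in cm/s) 1.077e+04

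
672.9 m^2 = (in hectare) 0.06729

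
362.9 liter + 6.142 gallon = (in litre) 386.1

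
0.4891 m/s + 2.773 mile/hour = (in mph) 3.867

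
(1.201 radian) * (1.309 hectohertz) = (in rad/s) 157.2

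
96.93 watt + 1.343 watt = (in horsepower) 0.1318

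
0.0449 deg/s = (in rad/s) 0.0007837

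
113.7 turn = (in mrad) 7.144e+05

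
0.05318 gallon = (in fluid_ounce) 6.807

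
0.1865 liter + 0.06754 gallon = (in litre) 0.4422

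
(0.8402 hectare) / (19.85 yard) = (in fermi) 4.629e+17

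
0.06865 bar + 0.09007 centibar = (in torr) 52.17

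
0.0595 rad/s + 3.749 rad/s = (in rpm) 36.37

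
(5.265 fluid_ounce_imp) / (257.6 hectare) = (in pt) 1.646e-07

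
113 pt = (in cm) 3.986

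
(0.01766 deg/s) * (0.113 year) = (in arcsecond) 2.266e+08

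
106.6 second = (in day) 0.001234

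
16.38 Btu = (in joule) 1.728e+04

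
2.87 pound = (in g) 1302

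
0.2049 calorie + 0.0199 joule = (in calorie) 0.2097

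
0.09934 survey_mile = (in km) 0.1599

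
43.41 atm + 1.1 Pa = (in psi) 638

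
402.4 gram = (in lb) 0.8871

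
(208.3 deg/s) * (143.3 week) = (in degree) 1.805e+10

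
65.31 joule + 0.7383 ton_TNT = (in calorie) 7.383e+08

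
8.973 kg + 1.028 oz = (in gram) 9002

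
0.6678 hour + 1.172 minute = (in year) 7.846e-05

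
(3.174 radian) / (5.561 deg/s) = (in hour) 0.009084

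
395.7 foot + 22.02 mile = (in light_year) 3.759e-12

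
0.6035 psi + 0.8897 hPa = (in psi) 0.6164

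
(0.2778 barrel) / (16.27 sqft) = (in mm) 29.22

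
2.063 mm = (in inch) 0.08122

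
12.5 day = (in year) 0.03425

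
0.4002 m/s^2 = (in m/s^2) 0.4002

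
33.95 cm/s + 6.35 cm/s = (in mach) 0.001184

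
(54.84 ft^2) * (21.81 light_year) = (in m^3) 1.051e+18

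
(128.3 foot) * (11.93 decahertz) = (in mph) 1.044e+04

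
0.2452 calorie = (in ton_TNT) 2.452e-10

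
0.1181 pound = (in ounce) 1.89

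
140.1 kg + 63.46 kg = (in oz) 7180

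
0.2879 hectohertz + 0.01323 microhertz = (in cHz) 2879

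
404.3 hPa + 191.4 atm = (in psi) 2819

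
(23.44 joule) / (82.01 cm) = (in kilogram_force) 2.915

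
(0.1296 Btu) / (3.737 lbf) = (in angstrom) 8.226e+10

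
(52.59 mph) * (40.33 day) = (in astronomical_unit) 0.0005476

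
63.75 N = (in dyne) 6.375e+06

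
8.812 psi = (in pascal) 6.076e+04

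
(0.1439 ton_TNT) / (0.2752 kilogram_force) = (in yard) 2.44e+08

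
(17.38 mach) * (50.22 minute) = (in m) 1.783e+07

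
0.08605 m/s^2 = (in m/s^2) 0.08605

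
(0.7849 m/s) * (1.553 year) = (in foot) 1.261e+08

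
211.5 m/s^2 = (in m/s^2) 211.5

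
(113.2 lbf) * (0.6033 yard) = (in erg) 2.778e+09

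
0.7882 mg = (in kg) 7.882e-07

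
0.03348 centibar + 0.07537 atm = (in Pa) 7670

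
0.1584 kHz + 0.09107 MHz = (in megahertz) 0.09123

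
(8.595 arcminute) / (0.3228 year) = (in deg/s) 1.407e-08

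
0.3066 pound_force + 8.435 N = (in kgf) 0.9992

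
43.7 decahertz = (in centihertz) 4.37e+04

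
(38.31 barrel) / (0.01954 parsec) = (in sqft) 1.087e-13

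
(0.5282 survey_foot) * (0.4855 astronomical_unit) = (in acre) 2.889e+06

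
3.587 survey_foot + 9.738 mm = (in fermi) 1.103e+15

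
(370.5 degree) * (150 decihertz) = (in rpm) 926.3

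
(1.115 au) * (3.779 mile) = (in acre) 2.507e+11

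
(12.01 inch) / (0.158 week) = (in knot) 6.205e-06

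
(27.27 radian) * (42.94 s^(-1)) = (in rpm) 1.118e+04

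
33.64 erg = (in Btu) 3.188e-09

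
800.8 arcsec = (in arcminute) 13.35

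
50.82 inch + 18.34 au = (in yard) 3e+12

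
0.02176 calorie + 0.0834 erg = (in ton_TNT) 2.176e-11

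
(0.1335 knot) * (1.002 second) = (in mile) 4.276e-05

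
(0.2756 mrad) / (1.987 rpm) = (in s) 0.001325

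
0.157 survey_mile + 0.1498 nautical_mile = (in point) 1.503e+06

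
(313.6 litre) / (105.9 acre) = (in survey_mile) 4.547e-10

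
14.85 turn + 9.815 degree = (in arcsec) 1.928e+07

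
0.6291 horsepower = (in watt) 469.1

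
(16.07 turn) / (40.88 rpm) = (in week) 3.9e-05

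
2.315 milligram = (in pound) 5.104e-06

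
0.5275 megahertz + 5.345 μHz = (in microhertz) 5.275e+11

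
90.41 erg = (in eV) 5.643e+13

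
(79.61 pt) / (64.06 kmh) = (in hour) 4.384e-07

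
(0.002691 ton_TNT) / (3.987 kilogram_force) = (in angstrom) 2.88e+15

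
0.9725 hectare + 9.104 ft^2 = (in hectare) 0.9726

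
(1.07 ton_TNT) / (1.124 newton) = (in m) 3.983e+09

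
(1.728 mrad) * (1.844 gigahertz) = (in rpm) 3.043e+07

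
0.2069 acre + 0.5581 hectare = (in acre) 1.586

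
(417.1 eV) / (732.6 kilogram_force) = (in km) 9.302e-24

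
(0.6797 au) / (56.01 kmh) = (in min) 1.089e+08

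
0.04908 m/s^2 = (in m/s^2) 0.04908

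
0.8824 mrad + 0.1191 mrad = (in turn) 0.0001594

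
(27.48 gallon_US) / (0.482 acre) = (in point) 0.1512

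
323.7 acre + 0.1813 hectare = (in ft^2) 1.412e+07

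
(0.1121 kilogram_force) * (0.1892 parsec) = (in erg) 6.418e+22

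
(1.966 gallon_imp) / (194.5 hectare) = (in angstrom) 45.95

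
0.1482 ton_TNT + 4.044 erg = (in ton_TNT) 0.1482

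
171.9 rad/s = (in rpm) 1642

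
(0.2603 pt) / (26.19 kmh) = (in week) 2.087e-11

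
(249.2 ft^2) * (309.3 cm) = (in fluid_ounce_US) 2.421e+06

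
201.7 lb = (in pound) 201.7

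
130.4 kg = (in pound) 287.5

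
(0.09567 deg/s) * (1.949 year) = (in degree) 5.88e+06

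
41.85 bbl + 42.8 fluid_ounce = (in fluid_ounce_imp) 2.342e+05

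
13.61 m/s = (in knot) 26.46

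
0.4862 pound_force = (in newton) 2.163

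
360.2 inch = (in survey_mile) 0.005685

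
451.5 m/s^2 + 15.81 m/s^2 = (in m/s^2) 467.3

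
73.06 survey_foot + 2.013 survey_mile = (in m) 3262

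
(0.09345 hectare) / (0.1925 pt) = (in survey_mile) 8551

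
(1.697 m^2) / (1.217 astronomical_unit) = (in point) 2.642e-08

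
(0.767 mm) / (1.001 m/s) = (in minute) 1.277e-05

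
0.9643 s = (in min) 0.01607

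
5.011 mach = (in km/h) 6142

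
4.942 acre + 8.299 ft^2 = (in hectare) 2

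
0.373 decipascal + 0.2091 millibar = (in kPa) 0.02095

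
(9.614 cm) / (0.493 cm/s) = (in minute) 0.325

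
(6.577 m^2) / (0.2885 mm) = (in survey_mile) 14.17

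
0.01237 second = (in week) 2.045e-08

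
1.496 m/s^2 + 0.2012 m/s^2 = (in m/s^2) 1.697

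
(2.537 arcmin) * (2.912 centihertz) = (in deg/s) 0.001231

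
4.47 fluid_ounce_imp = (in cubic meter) 0.000127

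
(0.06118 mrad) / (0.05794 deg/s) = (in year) 1.918e-09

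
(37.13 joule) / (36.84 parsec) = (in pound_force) 7.343e-18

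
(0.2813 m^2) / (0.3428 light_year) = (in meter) 8.674e-17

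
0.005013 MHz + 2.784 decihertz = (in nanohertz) 5.013e+12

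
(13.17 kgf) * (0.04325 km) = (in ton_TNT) 1.335e-06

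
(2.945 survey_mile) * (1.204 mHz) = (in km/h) 20.54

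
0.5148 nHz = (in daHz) 5.148e-11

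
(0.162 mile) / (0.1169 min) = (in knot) 72.25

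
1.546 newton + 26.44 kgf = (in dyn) 2.608e+07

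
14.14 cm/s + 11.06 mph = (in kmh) 18.31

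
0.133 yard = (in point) 344.7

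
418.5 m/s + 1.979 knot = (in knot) 815.5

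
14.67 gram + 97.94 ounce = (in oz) 98.46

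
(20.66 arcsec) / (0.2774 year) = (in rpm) 1.093e-10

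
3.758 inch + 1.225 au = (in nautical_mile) 9.895e+07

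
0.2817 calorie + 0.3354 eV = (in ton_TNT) 2.817e-10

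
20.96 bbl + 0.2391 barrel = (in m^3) 3.37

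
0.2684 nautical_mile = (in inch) 1.957e+04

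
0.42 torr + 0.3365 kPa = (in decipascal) 3925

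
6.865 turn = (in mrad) 4.313e+04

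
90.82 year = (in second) 2.864e+09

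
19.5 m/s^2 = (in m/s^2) 19.5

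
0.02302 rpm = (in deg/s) 0.1381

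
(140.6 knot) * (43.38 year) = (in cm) 9.895e+12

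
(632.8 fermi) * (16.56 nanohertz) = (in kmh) 3.773e-20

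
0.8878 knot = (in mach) 0.001341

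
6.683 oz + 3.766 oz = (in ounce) 10.45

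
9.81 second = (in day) 0.0001135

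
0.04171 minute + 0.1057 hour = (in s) 383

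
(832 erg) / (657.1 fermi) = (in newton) 1.266e+08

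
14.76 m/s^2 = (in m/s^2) 14.76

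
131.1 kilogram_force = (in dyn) 1.286e+08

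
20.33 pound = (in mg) 9.222e+06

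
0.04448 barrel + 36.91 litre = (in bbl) 0.2766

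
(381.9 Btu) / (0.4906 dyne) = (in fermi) 8.213e+25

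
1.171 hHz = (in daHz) 11.71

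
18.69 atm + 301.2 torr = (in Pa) 1.934e+06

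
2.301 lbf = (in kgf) 1.044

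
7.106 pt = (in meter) 0.002507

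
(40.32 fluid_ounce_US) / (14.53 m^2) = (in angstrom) 8.207e+05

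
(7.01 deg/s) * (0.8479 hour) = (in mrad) 3.735e+05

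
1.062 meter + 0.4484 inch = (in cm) 107.3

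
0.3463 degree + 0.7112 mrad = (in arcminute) 23.22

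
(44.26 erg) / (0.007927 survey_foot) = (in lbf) 0.0004118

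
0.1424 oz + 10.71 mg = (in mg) 4048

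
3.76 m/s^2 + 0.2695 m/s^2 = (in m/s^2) 4.029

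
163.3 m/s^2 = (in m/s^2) 163.3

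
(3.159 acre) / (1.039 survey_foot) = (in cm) 4.037e+06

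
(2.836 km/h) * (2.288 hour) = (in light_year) 6.859e-13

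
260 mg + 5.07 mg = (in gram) 0.2651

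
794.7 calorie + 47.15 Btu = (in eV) 3.312e+23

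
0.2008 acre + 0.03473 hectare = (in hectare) 0.116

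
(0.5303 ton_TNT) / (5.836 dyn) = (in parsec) 0.001232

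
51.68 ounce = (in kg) 1.465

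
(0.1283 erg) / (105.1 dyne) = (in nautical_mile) 6.591e-09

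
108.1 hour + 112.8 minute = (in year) 0.01255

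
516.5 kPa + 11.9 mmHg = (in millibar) 5181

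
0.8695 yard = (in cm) 79.51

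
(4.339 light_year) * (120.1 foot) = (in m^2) 1.503e+18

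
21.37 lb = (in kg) 9.693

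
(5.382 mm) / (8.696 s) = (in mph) 0.001384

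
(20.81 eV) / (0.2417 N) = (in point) 3.91e-14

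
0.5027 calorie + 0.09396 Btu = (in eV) 6.319e+20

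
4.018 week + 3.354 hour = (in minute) 4.07e+04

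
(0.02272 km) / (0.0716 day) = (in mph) 0.008216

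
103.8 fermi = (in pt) 2.942e-10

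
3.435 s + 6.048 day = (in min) 8709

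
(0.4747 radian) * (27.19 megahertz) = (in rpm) 1.233e+08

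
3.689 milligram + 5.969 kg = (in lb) 13.16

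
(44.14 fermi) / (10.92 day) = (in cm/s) 4.678e-18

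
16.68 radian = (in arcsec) 3.44e+06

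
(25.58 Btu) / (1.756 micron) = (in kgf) 1.567e+09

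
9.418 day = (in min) 1.356e+04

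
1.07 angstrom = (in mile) 6.649e-14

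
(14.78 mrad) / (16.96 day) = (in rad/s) 1.009e-08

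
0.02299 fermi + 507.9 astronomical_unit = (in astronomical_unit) 507.9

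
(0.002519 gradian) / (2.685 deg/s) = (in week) 1.396e-09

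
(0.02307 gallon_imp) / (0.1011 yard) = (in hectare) 1.134e-07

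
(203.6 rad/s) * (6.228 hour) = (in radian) 4.565e+06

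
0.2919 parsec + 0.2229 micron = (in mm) 9.007e+18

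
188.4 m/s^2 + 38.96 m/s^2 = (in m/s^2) 227.4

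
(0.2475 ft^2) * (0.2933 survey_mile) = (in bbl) 68.27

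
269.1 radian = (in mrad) 2.691e+05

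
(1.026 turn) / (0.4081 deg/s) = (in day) 0.01048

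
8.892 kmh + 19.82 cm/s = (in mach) 0.007836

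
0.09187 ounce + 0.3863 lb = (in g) 177.8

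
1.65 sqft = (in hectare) 1.533e-05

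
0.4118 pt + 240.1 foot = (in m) 73.18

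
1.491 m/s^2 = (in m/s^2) 1.491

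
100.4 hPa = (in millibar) 100.4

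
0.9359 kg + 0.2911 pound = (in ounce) 37.67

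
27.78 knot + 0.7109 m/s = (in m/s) 15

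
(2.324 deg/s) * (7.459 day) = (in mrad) 2.614e+07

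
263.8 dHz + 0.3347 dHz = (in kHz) 0.02641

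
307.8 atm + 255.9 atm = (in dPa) 5.712e+08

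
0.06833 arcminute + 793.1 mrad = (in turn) 0.1262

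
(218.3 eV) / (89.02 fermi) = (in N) 0.0003929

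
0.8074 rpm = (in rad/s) 0.08455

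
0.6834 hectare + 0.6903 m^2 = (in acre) 1.689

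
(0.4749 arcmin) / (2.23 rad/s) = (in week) 1.024e-10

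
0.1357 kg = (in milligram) 1.357e+05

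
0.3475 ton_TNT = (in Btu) 1.378e+06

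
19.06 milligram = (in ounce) 0.0006723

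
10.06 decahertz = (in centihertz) 1.006e+04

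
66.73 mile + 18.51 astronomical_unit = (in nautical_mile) 1.495e+09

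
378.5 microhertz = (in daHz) 3.785e-05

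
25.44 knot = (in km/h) 47.11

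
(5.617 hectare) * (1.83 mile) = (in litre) 1.654e+11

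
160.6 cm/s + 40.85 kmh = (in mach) 0.03804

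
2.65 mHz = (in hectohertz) 2.65e-05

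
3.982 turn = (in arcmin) 8.601e+04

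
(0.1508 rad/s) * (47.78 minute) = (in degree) 2.477e+04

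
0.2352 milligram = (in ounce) 8.296e-06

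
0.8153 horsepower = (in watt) 608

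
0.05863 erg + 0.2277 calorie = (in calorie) 0.2277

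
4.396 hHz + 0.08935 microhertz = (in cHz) 4.396e+04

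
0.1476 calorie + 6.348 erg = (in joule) 0.6176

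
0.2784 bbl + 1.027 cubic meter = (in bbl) 6.738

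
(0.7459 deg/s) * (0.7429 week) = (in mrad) 5.849e+06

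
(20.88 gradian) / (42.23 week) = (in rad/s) 1.284e-08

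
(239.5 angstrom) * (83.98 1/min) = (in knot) 6.516e-08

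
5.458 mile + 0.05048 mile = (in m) 8865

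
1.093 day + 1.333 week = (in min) 1.501e+04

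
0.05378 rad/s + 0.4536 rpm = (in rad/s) 0.1013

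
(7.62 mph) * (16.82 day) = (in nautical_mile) 2673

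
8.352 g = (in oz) 0.2946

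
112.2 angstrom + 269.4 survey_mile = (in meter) 4.336e+05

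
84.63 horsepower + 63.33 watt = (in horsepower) 84.71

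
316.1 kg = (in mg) 3.161e+08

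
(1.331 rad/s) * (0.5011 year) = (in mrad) 2.103e+10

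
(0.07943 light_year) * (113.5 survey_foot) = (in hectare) 2.6e+12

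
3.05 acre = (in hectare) 1.234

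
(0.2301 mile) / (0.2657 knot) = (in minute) 45.15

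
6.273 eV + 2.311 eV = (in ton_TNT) 3.287e-28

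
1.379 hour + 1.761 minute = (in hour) 1.408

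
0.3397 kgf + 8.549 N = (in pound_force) 2.671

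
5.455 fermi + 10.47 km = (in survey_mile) 6.506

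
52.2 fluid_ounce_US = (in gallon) 0.4078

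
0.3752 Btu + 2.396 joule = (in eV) 2.486e+21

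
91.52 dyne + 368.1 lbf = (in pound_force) 368.1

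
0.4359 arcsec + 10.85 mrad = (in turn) 0.001727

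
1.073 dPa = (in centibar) 0.0001073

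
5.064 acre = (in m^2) 2.049e+04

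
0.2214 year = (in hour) 1939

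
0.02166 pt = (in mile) 4.748e-09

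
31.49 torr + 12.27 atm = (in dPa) 1.247e+07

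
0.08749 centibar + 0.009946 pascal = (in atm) 0.0008636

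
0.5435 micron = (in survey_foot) 1.783e-06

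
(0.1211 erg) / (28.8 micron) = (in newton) 0.0004205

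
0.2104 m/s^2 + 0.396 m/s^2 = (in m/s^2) 0.6064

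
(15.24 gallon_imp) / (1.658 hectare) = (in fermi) 4.179e+09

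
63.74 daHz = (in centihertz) 6.374e+04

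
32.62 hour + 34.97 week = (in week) 35.16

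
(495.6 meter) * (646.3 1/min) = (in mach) 15.68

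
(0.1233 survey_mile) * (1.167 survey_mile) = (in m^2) 3.727e+05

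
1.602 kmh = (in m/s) 0.445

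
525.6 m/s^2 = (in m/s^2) 525.6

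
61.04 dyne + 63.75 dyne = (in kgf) 0.0001273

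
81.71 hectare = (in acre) 201.9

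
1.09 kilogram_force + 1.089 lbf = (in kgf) 1.584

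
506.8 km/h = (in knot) 273.7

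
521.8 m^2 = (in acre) 0.1289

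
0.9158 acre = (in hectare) 0.3706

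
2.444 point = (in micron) 862.2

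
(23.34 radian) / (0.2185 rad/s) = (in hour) 0.02967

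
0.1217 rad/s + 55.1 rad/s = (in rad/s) 55.22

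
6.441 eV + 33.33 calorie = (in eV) 8.704e+20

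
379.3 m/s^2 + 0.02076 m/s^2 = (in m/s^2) 379.3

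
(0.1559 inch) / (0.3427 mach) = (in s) 3.394e-05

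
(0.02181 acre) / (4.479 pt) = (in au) 3.734e-07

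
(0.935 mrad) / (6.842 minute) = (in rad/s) 2.278e-06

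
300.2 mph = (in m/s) 134.2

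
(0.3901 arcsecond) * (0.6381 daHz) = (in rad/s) 1.207e-05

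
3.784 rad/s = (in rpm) 36.13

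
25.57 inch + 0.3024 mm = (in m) 0.6498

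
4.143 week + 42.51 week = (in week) 46.65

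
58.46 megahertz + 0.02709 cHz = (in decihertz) 5.846e+08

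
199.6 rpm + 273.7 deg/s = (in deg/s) 1471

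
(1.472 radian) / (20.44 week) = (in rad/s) 1.191e-07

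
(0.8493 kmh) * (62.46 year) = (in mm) 4.647e+11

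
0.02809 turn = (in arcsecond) 3.64e+04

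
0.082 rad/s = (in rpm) 0.783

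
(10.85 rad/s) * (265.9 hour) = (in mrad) 1.039e+10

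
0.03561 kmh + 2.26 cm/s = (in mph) 0.07268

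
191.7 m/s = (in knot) 372.6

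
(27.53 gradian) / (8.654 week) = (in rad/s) 8.262e-08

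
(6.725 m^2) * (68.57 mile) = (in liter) 7.421e+08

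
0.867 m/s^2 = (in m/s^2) 0.867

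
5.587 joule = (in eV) 3.487e+19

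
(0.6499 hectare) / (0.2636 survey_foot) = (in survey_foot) 2.654e+05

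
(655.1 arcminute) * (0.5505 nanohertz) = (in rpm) 1.002e-09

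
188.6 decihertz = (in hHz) 0.1886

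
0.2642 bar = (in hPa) 264.2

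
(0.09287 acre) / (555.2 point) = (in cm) 1.919e+05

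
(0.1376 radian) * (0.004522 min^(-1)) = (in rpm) 9.903e-05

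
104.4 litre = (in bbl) 0.6567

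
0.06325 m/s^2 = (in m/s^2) 0.06325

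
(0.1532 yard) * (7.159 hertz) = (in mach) 0.002945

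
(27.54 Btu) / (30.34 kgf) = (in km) 0.09766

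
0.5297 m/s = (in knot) 1.03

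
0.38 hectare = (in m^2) 3800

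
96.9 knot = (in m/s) 49.85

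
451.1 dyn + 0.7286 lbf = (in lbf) 0.7296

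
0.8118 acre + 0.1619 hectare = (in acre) 1.212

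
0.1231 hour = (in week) 0.0007327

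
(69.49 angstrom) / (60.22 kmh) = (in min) 6.924e-12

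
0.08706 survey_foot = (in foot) 0.08706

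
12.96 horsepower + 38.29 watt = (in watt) 9703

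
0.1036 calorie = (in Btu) 0.0004108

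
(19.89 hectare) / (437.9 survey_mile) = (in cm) 28.22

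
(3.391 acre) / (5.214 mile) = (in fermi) 1.635e+15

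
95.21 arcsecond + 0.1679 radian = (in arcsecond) 3.473e+04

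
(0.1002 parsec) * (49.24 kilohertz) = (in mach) 4.471e+17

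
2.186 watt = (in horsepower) 0.002931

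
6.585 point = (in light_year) 2.455e-19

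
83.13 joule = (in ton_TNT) 1.987e-08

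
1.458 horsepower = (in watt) 1087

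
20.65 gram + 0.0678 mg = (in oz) 0.7284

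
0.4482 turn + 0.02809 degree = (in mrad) 2817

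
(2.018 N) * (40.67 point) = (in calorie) 0.00692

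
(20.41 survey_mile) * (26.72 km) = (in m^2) 8.777e+08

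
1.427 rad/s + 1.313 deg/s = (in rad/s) 1.45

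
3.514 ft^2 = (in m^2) 0.3265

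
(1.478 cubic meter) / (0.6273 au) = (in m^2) 1.575e-11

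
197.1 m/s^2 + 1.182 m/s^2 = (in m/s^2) 198.3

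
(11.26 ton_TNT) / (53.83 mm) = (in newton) 8.752e+11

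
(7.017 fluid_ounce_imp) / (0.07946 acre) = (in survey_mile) 3.853e-10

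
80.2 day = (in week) 11.46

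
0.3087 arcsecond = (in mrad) 0.001497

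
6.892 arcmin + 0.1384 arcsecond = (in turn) 0.0003192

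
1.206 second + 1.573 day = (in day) 1.573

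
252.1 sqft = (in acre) 0.005787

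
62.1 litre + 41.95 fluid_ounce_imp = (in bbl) 0.3981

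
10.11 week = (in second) 6.115e+06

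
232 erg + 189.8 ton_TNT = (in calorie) 1.898e+11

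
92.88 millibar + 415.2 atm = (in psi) 6103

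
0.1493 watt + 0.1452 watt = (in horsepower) 0.0003949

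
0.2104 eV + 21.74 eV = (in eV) 21.95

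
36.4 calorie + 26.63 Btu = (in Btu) 26.77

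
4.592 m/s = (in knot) 8.926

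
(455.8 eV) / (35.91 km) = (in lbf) 4.572e-22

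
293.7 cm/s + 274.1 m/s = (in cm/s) 2.77e+04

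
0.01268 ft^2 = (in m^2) 0.001178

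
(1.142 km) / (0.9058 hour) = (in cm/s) 35.02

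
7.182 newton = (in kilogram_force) 0.7324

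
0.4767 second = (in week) 7.882e-07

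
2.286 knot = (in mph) 2.631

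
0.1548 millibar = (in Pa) 15.48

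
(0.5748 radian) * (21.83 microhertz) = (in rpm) 0.0001198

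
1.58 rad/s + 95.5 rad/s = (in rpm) 927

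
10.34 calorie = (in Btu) 0.041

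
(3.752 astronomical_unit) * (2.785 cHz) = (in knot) 3.039e+10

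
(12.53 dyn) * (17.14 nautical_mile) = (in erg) 3.977e+07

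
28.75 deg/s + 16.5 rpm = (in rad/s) 2.23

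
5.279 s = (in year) 1.674e-07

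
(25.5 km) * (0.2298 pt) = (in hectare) 0.0002067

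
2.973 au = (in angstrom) 4.448e+21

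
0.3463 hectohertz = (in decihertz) 346.3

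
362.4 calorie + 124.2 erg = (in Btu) 1.437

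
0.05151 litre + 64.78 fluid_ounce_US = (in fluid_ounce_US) 66.52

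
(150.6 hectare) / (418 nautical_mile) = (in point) 5515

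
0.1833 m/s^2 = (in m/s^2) 0.1833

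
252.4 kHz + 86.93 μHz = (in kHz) 252.4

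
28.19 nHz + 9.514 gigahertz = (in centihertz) 9.514e+11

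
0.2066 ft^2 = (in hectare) 1.919e-06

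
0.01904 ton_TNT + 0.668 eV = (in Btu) 7.551e+04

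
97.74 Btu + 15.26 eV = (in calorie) 2.465e+04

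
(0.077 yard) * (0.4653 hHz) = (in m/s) 3.276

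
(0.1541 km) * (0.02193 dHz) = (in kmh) 1.217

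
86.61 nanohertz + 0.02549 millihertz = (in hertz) 2.558e-05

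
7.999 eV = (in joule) 1.282e-18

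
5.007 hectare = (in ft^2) 5.389e+05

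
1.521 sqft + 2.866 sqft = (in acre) 0.0001007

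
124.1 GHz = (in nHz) 1.241e+20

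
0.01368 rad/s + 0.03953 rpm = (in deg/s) 1.021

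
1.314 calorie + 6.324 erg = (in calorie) 1.314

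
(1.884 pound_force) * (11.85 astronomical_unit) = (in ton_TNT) 3551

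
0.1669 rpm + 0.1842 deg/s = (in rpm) 0.1976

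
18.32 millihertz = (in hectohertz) 0.0001832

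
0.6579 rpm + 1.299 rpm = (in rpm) 1.957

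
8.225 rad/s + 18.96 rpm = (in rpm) 97.5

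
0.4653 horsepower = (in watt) 347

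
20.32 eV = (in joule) 3.256e-18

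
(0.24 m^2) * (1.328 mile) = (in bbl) 3226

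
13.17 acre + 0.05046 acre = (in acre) 13.22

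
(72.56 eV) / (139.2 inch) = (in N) 3.288e-18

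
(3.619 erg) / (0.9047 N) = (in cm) 4e-05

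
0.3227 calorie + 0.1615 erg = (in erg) 1.35e+07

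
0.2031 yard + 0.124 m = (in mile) 0.0001924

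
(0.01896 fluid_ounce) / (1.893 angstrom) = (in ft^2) 3.188e+04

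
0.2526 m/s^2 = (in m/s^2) 0.2526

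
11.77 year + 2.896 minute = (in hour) 1.031e+05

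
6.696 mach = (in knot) 4432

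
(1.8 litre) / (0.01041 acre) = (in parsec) 1.385e-21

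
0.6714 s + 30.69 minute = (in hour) 0.5117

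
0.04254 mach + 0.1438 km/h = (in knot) 28.23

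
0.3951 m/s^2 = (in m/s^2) 0.3951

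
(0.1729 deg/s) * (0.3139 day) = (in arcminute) 2.814e+05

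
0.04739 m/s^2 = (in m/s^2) 0.04739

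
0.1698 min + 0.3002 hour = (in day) 0.01263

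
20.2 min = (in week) 0.002004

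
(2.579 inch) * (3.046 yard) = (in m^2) 0.1825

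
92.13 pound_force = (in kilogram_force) 41.79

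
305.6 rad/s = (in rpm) 2918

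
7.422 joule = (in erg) 7.422e+07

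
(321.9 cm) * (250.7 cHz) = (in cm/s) 807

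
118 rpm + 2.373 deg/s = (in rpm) 118.4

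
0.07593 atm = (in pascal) 7694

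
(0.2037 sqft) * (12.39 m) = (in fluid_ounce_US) 7928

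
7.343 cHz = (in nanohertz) 7.343e+07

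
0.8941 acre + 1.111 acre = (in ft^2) 8.734e+04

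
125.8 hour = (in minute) 7548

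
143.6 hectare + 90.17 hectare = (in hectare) 233.8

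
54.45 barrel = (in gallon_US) 2287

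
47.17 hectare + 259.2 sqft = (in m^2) 4.717e+05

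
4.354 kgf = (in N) 42.7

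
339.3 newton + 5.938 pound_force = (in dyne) 3.657e+07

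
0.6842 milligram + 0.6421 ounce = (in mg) 1.82e+04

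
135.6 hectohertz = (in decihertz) 1.356e+05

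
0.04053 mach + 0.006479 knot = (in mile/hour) 30.88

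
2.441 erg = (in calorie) 5.834e-08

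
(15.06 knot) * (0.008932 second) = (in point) 196.2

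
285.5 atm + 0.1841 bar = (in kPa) 2.895e+04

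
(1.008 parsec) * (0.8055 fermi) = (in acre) 0.006191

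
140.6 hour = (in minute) 8436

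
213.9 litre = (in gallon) 56.51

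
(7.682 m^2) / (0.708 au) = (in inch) 2.855e-09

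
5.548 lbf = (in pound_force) 5.548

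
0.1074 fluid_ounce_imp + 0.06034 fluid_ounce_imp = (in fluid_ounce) 0.1612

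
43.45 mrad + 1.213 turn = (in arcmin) 2.635e+04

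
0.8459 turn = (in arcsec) 1.096e+06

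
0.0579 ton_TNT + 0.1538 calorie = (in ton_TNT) 0.0579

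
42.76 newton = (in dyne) 4.276e+06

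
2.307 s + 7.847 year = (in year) 7.847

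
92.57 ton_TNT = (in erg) 3.873e+18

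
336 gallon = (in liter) 1272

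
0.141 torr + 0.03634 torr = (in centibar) 0.02364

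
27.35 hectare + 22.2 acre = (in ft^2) 3.911e+06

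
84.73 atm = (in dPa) 8.585e+07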